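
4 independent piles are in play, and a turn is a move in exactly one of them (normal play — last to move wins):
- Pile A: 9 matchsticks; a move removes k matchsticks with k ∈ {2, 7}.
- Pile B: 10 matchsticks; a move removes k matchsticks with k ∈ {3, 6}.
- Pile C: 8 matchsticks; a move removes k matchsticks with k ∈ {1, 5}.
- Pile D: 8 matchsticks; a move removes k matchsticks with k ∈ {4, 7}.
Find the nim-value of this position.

2

Grundy values for pile A (subtraction set {2, 7}):
g(0) = mex{} = 0
g(1) = mex{} = 0
g(2) = mex{0} = 1
g(3) = mex{0} = 1
g(4) = mex{1} = 0
g(5) = mex{1} = 0
g(6) = mex{0} = 1
g(7) = mex{0} = 1
g(8) = mex{0,1} = 2
g(9) = mex{1} = 0
So g(9) = 0.
Grundy values for pile B (subtraction set {3, 6}):
k:     0  1  2  3  4  5  6  7  8  9 10
g(k):  0  0  0  1  1  1  2  2  2  0  0
So g(10) = 0.
For pile C, compute g(0), g(1), … with moves {1, 5}:
k:     0  1  2  3  4  5  6  7  8
g(k):  0  1  0  1  0  1  0  1  0
So g(8) = 0.
Grundy values for pile D (subtraction set {4, 7}):
g(0) = mex{} = 0
g(1) = mex{} = 0
g(2) = mex{} = 0
g(3) = mex{} = 0
g(4) = mex{0} = 1
g(5) = mex{0} = 1
g(6) = mex{0} = 1
g(7) = mex{0} = 1
g(8) = mex{0,1} = 2
So g(8) = 2.
By the Sprague-Grundy theorem, the Grundy value of a sum of independent games is the XOR of the component values.
Combined value = 0 ⊕ 0 ⊕ 0 ⊕ 2 = 2.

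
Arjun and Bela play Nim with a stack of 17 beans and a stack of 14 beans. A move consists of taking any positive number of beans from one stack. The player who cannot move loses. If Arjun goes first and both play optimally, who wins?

Arjun wins

In binary:
  10001  (17)
  01110  (14)
  -----
  11111  (31)
The nim-sum is 31 ≠ 0, so this is an N-position: the player to move can win; Arjun has a winning move.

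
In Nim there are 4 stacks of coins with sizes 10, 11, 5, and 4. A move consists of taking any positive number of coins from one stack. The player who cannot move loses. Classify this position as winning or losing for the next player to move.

Losing position

Nim-sum: 10 XOR 11 XOR 5 XOR 4 = 0.
The nim-sum is 0, so this is a P-position: the player to move is in a losing position under optimal play.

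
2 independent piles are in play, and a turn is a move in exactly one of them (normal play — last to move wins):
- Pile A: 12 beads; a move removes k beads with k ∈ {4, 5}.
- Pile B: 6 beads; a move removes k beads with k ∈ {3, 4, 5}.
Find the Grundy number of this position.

For pile A, compute g(0), g(1), … with moves {4, 5}:
g(0) = mex{} = 0
g(1) = mex{} = 0
g(2) = mex{} = 0
g(3) = mex{} = 0
g(4) = mex{0} = 1
g(5) = mex{0} = 1
g(6) = mex{0} = 1
g(7) = mex{0} = 1
g(8) = mex{0,1} = 2
g(9) = mex{1} = 0
g(10) = mex{1} = 0
g(11) = mex{1} = 0
g(12) = mex{1,2} = 0
So g(12) = 0.
Grundy values for pile B (subtraction set {3, 4, 5}):
k:     0  1  2  3  4  5  6
g(k):  0  0  0  1  1  1  2
So g(6) = 2.
By the Sprague-Grundy theorem, the Grundy value of a sum of independent games is the XOR of the component values.
Combined value = 0 XOR 2 = 2.

2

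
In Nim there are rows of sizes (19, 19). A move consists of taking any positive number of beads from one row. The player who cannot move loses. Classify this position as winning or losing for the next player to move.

Nim-sum: 19 XOR 19 = 0.
The nim-sum is 0, so this is a P-position: the player to move is in a losing position under optimal play.

Losing position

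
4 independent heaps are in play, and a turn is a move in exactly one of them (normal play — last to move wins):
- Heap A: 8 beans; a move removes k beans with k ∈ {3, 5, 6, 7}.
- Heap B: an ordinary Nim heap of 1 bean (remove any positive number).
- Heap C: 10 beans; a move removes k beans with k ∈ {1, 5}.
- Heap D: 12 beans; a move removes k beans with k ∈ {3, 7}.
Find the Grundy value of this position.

For heap A, compute g(0), g(1), … with moves {3, 5, 6, 7}:
g(0) = mex{} = 0
g(1) = mex{} = 0
g(2) = mex{} = 0
g(3) = mex{0} = 1
g(4) = mex{0} = 1
g(5) = mex{0} = 1
g(6) = mex{0,1} = 2
g(7) = mex{0,1} = 2
g(8) = mex{0,1} = 2
So g(8) = 2.
Heap B is a plain Nim heap of size 1, so its Grundy value is 1.
Build the Grundy sequence for heap C with g(k) = mex{g(k−s) : s ∈ {1, 5}, s ≤ k}:
g(0) = mex{} = 0
g(1) = mex{0} = 1
g(2) = mex{1} = 0
g(3) = mex{0} = 1
g(4) = mex{1} = 0
g(5) = mex{0} = 1
g(6) = mex{1} = 0
g(7) = mex{0} = 1
g(8) = mex{1} = 0
g(9) = mex{0} = 1
g(10) = mex{1} = 0
So g(10) = 0.
For heap D, compute g(0), g(1), … with moves {3, 7}:
k:     0  1  2  3  4  5  6  7  8  9 10 11 12
g(k):  0  0  0  1  1  1  0  2  2  1  0  0  0
So g(12) = 0.
The value of a disjunctive sum is the nim-sum of the parts.
Combined value = 2 XOR 1 XOR 0 XOR 0 = 3.

3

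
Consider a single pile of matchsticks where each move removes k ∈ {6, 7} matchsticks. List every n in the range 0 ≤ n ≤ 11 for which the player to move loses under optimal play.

0, 1, 2, 3, 4, 5

Grundy values for subtraction set {6, 7}:
k:     0  1  2  3  4  5  6  7  8  9 10 11
g(k):  0  0  0  0  0  0  1  1  1  1  1  1
The P-positions (g = 0) in 0..11 are 0, 1, 2, 3, 4, 5.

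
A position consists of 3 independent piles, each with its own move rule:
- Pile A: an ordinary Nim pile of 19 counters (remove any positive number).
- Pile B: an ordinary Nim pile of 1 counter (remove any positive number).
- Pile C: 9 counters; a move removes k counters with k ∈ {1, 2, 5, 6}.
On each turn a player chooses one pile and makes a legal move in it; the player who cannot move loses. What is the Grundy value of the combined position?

16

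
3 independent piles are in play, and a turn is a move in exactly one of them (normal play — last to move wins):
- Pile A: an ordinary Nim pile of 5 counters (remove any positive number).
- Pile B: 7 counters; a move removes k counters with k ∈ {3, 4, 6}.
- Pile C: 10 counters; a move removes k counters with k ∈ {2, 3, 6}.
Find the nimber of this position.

7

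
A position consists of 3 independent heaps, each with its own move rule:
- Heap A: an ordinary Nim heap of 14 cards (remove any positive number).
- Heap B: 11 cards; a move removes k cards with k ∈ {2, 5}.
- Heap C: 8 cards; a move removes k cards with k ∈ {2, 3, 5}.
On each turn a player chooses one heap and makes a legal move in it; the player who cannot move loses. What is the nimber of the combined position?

Heap A is a plain Nim heap of size 14, so its Grundy value is 14.
Build the Grundy sequence for heap B with g(k) = mex{g(k−s) : s ∈ {2, 5}, s ≤ k}:
k:     0  1  2  3  4  5  6  7  8  9 10 11
g(k):  0  0  1  1  0  2  1  0  0  1  1  0
So g(11) = 0.
Build the Grundy sequence for heap C with g(k) = mex{g(k−s) : s ∈ {2, 3, 5}, s ≤ k}:
g(0) = mex{} = 0
g(1) = mex{} = 0
g(2) = mex{0} = 1
g(3) = mex{0} = 1
g(4) = mex{0,1} = 2
g(5) = mex{0,1} = 2
g(6) = mex{0,1,2} = 3
g(7) = mex{1,2} = 0
g(8) = mex{1,2,3} = 0
So g(8) = 0.
By the Sprague-Grundy theorem, the Grundy value of a sum of independent games is the XOR of the component values.
Combined value = 14 ⊕ 0 ⊕ 0 = 14.

14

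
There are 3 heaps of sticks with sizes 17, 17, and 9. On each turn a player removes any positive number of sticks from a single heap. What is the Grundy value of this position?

9

Nim-sum: 17 ^ 17 ^ 9 = 9.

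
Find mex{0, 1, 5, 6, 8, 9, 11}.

The values 0, 1 are all present; 2 is the first non-negative integer missing from the set.

2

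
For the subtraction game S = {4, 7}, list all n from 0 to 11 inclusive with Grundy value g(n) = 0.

0, 1, 2, 3, 11

Compute g(0), g(1), … for moves {4, 7}:
k:     0  1  2  3  4  5  6  7  8  9 10 11
g(k):  0  0  0  0  1  1  1  1  2  2  2  0
The P-positions (g = 0) in 0..11 are 0, 1, 2, 3, 11.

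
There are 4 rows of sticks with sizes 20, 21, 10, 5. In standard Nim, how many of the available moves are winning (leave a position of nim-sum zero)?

1

Bitwise XOR of the heap sizes:
  10100  (20)
  10101  (21)
  01010  (10)
  00101  (5)
  -----
  01110  (14)
The overall nim-sum is X = 14. A row of size p has a winning move iff p XOR X < p (reduce it to p XOR X).
  20: 20 XOR 14 = 26 ≥ 20 — no move.
  21: 21 XOR 14 = 27 ≥ 21 — no move.
  10: 10 XOR 14 = 4 < 10 — winning move (to 4).
  5: 5 XOR 14 = 11 ≥ 5 — no move.
That gives 1 winning move.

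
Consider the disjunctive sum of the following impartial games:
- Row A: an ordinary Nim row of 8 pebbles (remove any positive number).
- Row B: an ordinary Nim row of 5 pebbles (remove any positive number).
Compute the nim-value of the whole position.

Row A is a plain Nim row of size 8, so its Grundy value is 8.
Row B is a plain Nim row of size 5, so its Grundy value is 5.
The value of a disjunctive sum is the nim-sum of the parts.
Combined value = 8 ⊕ 5 = 13.

13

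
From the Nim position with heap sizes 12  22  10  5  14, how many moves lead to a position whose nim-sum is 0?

1

Write each in binary and XOR column by column:
  01100  (12)
  10110  (22)
  01010  (10)
  00101  (5)
  01110  (14)
  -----
  11011  (27)
The overall nim-sum is X = 27. A heap of size p has a winning move iff p XOR X < p (reduce it to p XOR X).
  12: 12 XOR 27 = 23 ≥ 12 — no move.
  22: 22 XOR 27 = 13 < 22 — winning move (to 13).
  10: 10 XOR 27 = 17 ≥ 10 — no move.
  5: 5 XOR 27 = 30 ≥ 5 — no move.
  14: 14 XOR 27 = 21 ≥ 14 — no move.
That gives 1 winning move.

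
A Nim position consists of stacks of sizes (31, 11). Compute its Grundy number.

Compute the nim-sum pairwise:
31 ^ 11 = 20

20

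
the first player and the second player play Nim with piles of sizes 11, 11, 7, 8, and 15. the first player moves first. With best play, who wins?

the second player wins

Bitwise XOR of the heap sizes:
  1011  (11)
  1011  (11)
  0111  (7)
  1000  (8)
  1111  (15)
  ----
  0000  (0)
The nim-sum is 0, so this is a P-position: the player to move is in a losing position under optimal play; the first player is about to move from it and so loses — the second player wins.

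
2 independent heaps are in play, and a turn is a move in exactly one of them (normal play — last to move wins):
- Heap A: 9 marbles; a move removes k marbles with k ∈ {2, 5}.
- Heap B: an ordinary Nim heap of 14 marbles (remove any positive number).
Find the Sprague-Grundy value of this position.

15

For heap A, compute g(0), g(1), … with moves {2, 5}:
k:     0  1  2  3  4  5  6  7  8  9
g(k):  0  0  1  1  0  2  1  0  0  1
So g(9) = 1.
Heap B is a plain Nim heap of size 14, so its Grundy value is 14.
The value of a disjunctive sum is the nim-sum of the parts.
Combined value = 1 XOR 14 = 15.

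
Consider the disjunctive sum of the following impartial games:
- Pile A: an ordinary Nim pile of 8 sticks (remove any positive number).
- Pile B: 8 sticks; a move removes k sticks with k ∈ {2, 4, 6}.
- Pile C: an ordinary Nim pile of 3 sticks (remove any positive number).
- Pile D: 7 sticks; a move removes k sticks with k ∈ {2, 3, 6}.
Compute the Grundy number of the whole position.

10

Pile A is a plain Nim pile of size 8, so its Grundy value is 8.
For pile B, compute g(0), g(1), … with moves {2, 4, 6}:
g(0) = mex{} = 0
g(1) = mex{} = 0
g(2) = mex{0} = 1
g(3) = mex{0} = 1
g(4) = mex{0,1} = 2
g(5) = mex{0,1} = 2
g(6) = mex{0,1,2} = 3
g(7) = mex{0,1,2} = 3
g(8) = mex{1,2,3} = 0
So g(8) = 0.
Pile C is a plain Nim pile of size 3, so its Grundy value is 3.
For pile D, compute g(0), g(1), … with moves {2, 3, 6}:
g(0) = mex{} = 0
g(1) = mex{} = 0
g(2) = mex{0} = 1
g(3) = mex{0} = 1
g(4) = mex{0,1} = 2
g(5) = mex{1} = 0
g(6) = mex{0,1,2} = 3
g(7) = mex{0,2} = 1
So g(7) = 1.
By the Sprague-Grundy theorem, the Grundy value of a sum of independent games is the XOR of the component values.
Combined value = 8 ⊕ 0 ⊕ 3 ⊕ 1 = 10.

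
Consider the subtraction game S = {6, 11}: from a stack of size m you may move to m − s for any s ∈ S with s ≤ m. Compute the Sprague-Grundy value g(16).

2

Build the Grundy sequence with g(k) = mex{g(k−s) : s ∈ {6, 11}, s ≤ k}:
k:     0  1  2  3  4  5  6  7  8  9 10 11 12 13 14 15 16
g(k):  0  0  0  0  0  0  1  1  1  1  1  1  2  2  2  2  2
So g(16) = 2.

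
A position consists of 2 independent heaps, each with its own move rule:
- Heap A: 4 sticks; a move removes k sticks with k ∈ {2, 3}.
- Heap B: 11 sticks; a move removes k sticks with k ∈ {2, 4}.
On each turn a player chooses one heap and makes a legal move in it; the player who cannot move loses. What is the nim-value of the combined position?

Build the Grundy sequence for heap A with g(k) = mex{g(k−s) : s ∈ {2, 3}, s ≤ k}:
k:     0  1  2  3  4
g(k):  0  0  1  1  2
So g(4) = 2.
For heap B, compute g(0), g(1), … with moves {2, 4}:
k:     0  1  2  3  4  5  6  7  8  9 10 11
g(k):  0  0  1  1  2  2  0  0  1  1  2  2
So g(11) = 2.
By the Sprague-Grundy theorem, the Grundy value of a sum of independent games is the XOR of the component values.
Combined value = 2 ⊕ 2 = 0.

0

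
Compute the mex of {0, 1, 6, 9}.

2

The values 0, 1 are all present; 2 is the first non-negative integer missing from the set.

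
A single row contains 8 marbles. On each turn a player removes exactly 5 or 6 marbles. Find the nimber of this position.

1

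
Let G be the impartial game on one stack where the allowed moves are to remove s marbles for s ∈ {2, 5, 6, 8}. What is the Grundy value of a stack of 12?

Build the Grundy sequence with g(k) = mex{g(k−s) : s ∈ {2, 5, 6, 8}, s ≤ k}:
g(0) = mex{} = 0
g(1) = mex{} = 0
g(2) = mex{0} = 1
g(3) = mex{0} = 1
g(4) = mex{1} = 0
g(5) = mex{0,1} = 2
g(6) = mex{0} = 1
g(7) = mex{0,1,2} = 3
g(8) = mex{0,1} = 2
g(9) = mex{0,1,3} = 2
g(10) = mex{0,1,2} = 3
g(11) = mex{1,2} = 0
g(12) = mex{0,1,3} = 2
So g(12) = 2.

2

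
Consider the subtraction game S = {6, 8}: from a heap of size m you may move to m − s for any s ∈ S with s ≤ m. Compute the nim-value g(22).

Compute g(0), g(1), … for moves {6, 8}:
k:     0  1  2  3  4  5  6  7  8  9 10 11 12 13 14 15 16 17 18 19 20 21 22
g(k):  0  0  0  0  0  0  1  1  1  1  1  1  2  2  0  0  0  0  0  0  1  1  1
So g(22) = 1.

1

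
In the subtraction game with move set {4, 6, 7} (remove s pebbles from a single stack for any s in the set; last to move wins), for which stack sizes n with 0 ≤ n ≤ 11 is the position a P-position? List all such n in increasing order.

Build the Grundy sequence with g(k) = mex{g(k−s) : s ∈ {4, 6, 7}, s ≤ k}:
k:     0  1  2  3  4  5  6  7  8  9 10 11
g(k):  0  0  0  0  1  1  1  1  2  2  2  0
The P-positions (g = 0) in 0..11 are 0, 1, 2, 3, 11.

0, 1, 2, 3, 11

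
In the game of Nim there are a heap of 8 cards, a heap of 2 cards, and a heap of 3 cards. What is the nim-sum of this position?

Bitwise XOR of the heap sizes:
  1000  (8)
  0010  (2)
  0011  (3)
  ----
  1001  (9)

9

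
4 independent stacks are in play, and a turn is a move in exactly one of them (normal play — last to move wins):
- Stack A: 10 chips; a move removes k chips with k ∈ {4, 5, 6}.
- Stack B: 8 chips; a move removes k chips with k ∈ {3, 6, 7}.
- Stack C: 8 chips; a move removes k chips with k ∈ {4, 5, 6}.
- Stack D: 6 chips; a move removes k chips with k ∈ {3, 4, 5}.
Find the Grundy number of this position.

2

Build the Grundy sequence for stack A with g(k) = mex{g(k−s) : s ∈ {4, 5, 6}, s ≤ k}:
k:     0  1  2  3  4  5  6  7  8  9 10
g(k):  0  0  0  0  1  1  1  1  2  2  0
So g(10) = 0.
For stack B, compute g(0), g(1), … with moves {3, 6, 7}:
k:     0  1  2  3  4  5  6  7  8
g(k):  0  0  0  1  1  1  2  2  2
So g(8) = 2.
Grundy values for stack C (subtraction set {4, 5, 6}):
k:     0  1  2  3  4  5  6  7  8
g(k):  0  0  0  0  1  1  1  1  2
So g(8) = 2.
Grundy values for stack D (subtraction set {3, 4, 5}):
k:     0  1  2  3  4  5  6
g(k):  0  0  0  1  1  1  2
So g(6) = 2.
The value of a disjunctive sum is the nim-sum of the parts.
Combined value = 0 XOR 2 XOR 2 XOR 2 = 2.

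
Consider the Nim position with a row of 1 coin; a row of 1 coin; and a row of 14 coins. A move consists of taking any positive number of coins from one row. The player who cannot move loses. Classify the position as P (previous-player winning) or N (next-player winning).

N-position

Compute the nim-sum pairwise:
1 ⊕ 1 = 0
0 ⊕ 14 = 14
The nim-sum is 14 ≠ 0, so this is an N-position: the player to move can win.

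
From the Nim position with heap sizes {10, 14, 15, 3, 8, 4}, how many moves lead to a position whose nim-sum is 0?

3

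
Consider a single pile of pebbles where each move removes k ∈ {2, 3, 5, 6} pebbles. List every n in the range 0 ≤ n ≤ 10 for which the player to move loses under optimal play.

0, 1, 8, 9

Build the Grundy sequence with g(k) = mex{g(k−s) : s ∈ {2, 3, 5, 6}, s ≤ k}:
g(0) = mex{} = 0
g(1) = mex{} = 0
g(2) = mex{0} = 1
g(3) = mex{0} = 1
g(4) = mex{0,1} = 2
g(5) = mex{0,1} = 2
g(6) = mex{0,1,2} = 3
g(7) = mex{0,1,2} = 3
g(8) = mex{1,2,3} = 0
g(9) = mex{1,2,3} = 0
g(10) = mex{0,2,3} = 1
The P-positions (g = 0) in 0..10 are 0, 1, 8, 9.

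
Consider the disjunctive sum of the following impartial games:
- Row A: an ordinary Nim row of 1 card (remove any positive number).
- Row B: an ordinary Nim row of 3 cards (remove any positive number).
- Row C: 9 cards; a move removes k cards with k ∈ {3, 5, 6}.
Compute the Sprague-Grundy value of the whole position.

Row A is a plain Nim row of size 1, so its Grundy value is 1.
Row B is a plain Nim row of size 3, so its Grundy value is 3.
Grundy values for row C (subtraction set {3, 5, 6}):
k:     0  1  2  3  4  5  6  7  8  9
g(k):  0  0  0  1  1  1  2  2  2  0
So g(9) = 0.
The value of a disjunctive sum is the nim-sum of the parts.
Combined value = 1 ⊕ 3 ⊕ 0 = 2.

2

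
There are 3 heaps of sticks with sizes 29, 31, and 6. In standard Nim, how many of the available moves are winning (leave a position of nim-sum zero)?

3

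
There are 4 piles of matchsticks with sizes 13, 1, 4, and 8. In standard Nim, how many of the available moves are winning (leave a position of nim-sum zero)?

0

In binary:
  1101  (13)
  0001  (1)
  0100  (4)
  1000  (8)
  ----
  0000  (0)
The nim-sum is already 0, so every move leaves a nonzero nim-sum — there are no winning moves.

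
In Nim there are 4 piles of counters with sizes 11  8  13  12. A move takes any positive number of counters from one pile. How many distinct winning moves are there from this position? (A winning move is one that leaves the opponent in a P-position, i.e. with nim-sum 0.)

1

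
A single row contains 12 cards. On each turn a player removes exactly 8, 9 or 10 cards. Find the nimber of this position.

1

Build the Grundy sequence with g(k) = mex{g(k−s) : s ∈ {8, 9, 10}, s ≤ k}:
k:     0  1  2  3  4  5  6  7  8  9 10 11 12
g(k):  0  0  0  0  0  0  0  0  1  1  1  1  1
So g(12) = 1.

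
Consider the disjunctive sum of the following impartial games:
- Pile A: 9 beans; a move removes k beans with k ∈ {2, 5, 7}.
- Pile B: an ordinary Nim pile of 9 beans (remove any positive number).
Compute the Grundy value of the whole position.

11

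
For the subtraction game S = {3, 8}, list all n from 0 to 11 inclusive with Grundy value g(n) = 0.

0, 1, 2, 6, 7, 11

Grundy values for subtraction set {3, 8}:
k:     0  1  2  3  4  5  6  7  8  9 10 11
g(k):  0  0  0  1  1  1  0  0  2  1  1  0
The P-positions (g = 0) in 0..11 are 0, 1, 2, 6, 7, 11.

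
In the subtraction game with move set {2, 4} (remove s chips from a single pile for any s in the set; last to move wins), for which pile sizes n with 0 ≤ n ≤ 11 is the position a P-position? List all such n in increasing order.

0, 1, 6, 7

Compute g(0), g(1), … for moves {2, 4}:
k:     0  1  2  3  4  5  6  7  8  9 10 11
g(k):  0  0  1  1  2  2  0  0  1  1  2  2
The P-positions (g = 0) in 0..11 are 0, 1, 6, 7.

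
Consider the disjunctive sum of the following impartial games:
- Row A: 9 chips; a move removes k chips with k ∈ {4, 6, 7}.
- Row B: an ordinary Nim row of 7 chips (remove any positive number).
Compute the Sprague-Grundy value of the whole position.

5

Build the Grundy sequence for row A with g(k) = mex{g(k−s) : s ∈ {4, 6, 7}, s ≤ k}:
k:     0  1  2  3  4  5  6  7  8  9
g(k):  0  0  0  0  1  1  1  1  2  2
So g(9) = 2.
Row B is a plain Nim row of size 7, so its Grundy value is 7.
The value of a disjunctive sum is the nim-sum of the parts.
Combined value = 2 ⊕ 7 = 5.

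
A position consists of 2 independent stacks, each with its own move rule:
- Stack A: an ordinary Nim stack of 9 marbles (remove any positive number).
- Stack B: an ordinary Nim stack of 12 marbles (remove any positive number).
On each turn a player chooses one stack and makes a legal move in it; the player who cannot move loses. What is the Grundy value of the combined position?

Stack A is a plain Nim stack of size 9, so its Grundy value is 9.
Stack B is a plain Nim stack of size 12, so its Grundy value is 12.
The value of a disjunctive sum is the nim-sum of the parts.
Combined value = 9 XOR 12 = 5.

5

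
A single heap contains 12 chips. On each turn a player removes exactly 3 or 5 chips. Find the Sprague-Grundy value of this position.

Build the Grundy sequence with g(k) = mex{g(k−s) : s ∈ {3, 5}, s ≤ k}:
g(0) = mex{} = 0
g(1) = mex{} = 0
g(2) = mex{} = 0
g(3) = mex{0} = 1
g(4) = mex{0} = 1
g(5) = mex{0} = 1
g(6) = mex{0,1} = 2
g(7) = mex{0,1} = 2
g(8) = mex{1} = 0
g(9) = mex{1,2} = 0
g(10) = mex{1,2} = 0
g(11) = mex{0,2} = 1
g(12) = mex{0,2} = 1
So g(12) = 1.

1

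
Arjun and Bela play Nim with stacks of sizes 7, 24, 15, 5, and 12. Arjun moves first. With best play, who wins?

Nim-sum: 7 ^ 24 ^ 15 ^ 5 ^ 12 = 25.
The nim-sum is 25 ≠ 0, so this is an N-position: the player to move can win; Arjun has a winning move.

Arjun wins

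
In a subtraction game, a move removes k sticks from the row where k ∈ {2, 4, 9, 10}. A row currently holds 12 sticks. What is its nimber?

0

Build the Grundy sequence with g(k) = mex{g(k−s) : s ∈ {2, 4, 9, 10}, s ≤ k}:
k:     0  1  2  3  4  5  6  7  8  9 10 11 12
g(k):  0  0  1  1  2  2  0  0  1  1  2  2  0
So g(12) = 0.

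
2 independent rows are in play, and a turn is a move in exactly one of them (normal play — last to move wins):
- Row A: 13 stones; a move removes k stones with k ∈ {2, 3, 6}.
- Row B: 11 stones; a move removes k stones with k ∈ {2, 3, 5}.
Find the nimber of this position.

0

Grundy values for row A (subtraction set {2, 3, 6}):
g(0) = mex{} = 0
g(1) = mex{} = 0
g(2) = mex{0} = 1
g(3) = mex{0} = 1
g(4) = mex{0,1} = 2
g(5) = mex{1} = 0
g(6) = mex{0,1,2} = 3
g(7) = mex{0,2} = 1
g(8) = mex{0,1,3} = 2
g(9) = mex{1,3} = 0
g(10) = mex{1,2} = 0
g(11) = mex{0,2} = 1
g(12) = mex{0,3} = 1
g(13) = mex{0,1} = 2
So g(13) = 2.
For row B, compute g(0), g(1), … with moves {2, 3, 5}:
g(0) = mex{} = 0
g(1) = mex{} = 0
g(2) = mex{0} = 1
g(3) = mex{0} = 1
g(4) = mex{0,1} = 2
g(5) = mex{0,1} = 2
g(6) = mex{0,1,2} = 3
g(7) = mex{1,2} = 0
g(8) = mex{1,2,3} = 0
g(9) = mex{0,2,3} = 1
g(10) = mex{0,2} = 1
g(11) = mex{0,1,3} = 2
So g(11) = 2.
By the Sprague-Grundy theorem, the Grundy value of a sum of independent games is the XOR of the component values.
Combined value = 2 ⊕ 2 = 0.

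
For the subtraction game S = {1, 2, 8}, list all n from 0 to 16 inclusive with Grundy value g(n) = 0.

0, 3, 6, 9, 12, 15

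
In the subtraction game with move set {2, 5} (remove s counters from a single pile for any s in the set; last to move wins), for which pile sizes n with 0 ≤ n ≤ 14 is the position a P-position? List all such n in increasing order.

0, 1, 4, 7, 8, 11, 14

Build the Grundy sequence with g(k) = mex{g(k−s) : s ∈ {2, 5}, s ≤ k}:
g(0) = mex{} = 0
g(1) = mex{} = 0
g(2) = mex{0} = 1
g(3) = mex{0} = 1
g(4) = mex{1} = 0
g(5) = mex{0,1} = 2
g(6) = mex{0} = 1
g(7) = mex{1,2} = 0
g(8) = mex{1} = 0
g(9) = mex{0} = 1
g(10) = mex{0,2} = 1
g(11) = mex{1} = 0
g(12) = mex{0,1} = 2
g(13) = mex{0} = 1
g(14) = mex{1,2} = 0
The P-positions (g = 0) in 0..14 are 0, 1, 4, 7, 8, 11, 14.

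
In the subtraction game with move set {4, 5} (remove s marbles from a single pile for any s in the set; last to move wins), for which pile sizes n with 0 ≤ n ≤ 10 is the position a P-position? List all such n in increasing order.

0, 1, 2, 3, 9, 10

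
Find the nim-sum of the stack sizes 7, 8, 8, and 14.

9

Compute the nim-sum pairwise:
7 ⊕ 8 = 15
15 ⊕ 8 = 7
7 ⊕ 14 = 9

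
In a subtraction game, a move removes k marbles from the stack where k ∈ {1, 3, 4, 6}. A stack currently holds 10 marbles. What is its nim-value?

Compute g(0), g(1), … for moves {1, 3, 4, 6}:
k:     0  1  2  3  4  5  6  7  8  9 10
g(k):  0  1  0  1  2  3  2  0  1  0  1
So g(10) = 1.

1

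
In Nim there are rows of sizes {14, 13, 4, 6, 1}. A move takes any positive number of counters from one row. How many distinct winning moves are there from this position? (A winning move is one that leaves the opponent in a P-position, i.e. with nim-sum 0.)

Compute the nim-sum pairwise:
14 ^ 13 = 3
3 ^ 4 = 7
7 ^ 6 = 1
1 ^ 1 = 0
The nim-sum is already 0, so every move leaves a nonzero nim-sum — there are no winning moves.

0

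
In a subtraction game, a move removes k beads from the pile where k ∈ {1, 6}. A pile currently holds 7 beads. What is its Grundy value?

0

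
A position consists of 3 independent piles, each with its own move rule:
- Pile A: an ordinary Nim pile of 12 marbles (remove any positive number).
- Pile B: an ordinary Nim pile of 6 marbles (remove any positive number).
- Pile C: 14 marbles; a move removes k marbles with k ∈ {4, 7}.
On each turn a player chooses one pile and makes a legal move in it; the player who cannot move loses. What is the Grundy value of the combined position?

10

Pile A is a plain Nim pile of size 12, so its Grundy value is 12.
Pile B is a plain Nim pile of size 6, so its Grundy value is 6.
Build the Grundy sequence for pile C with g(k) = mex{g(k−s) : s ∈ {4, 7}, s ≤ k}:
k:     0  1  2  3  4  5  6  7  8  9 10 11 12 13 14
g(k):  0  0  0  0  1  1  1  1  2  2  2  0  0  0  0
So g(14) = 0.
The value of a disjunctive sum is the nim-sum of the parts.
Combined value = 12 XOR 6 XOR 0 = 10.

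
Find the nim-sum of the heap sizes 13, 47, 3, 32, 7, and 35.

37

Nim-sum: 13 ^ 47 ^ 3 ^ 32 ^ 7 ^ 35 = 37.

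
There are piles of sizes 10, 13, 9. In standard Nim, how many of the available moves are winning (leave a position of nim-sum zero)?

Compute the nim-sum pairwise:
10 ⊕ 13 = 7
7 ⊕ 9 = 14
The overall nim-sum is X = 14. A pile of size p has a winning move iff p XOR X < p (reduce it to p XOR X).
  10: 10 XOR 14 = 4 < 10 — winning move (to 4).
  13: 13 XOR 14 = 3 < 13 — winning move (to 3).
  9: 9 XOR 14 = 7 < 9 — winning move (to 7).
That gives 3 winning moves.

3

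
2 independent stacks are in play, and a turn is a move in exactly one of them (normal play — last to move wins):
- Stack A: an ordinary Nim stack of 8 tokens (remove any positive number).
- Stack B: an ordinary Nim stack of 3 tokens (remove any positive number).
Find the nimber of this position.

Stack A is a plain Nim stack of size 8, so its Grundy value is 8.
Stack B is a plain Nim stack of size 3, so its Grundy value is 3.
By the Sprague-Grundy theorem, the Grundy value of a sum of independent games is the XOR of the component values.
Combined value = 8 ⊕ 3 = 11.

11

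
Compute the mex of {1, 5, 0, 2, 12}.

The values 0, 1, 2 are all present; 3 is the first non-negative integer missing from the set.

3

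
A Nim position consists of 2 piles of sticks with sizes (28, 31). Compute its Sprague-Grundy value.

3

In binary:
  11100  (28)
  11111  (31)
  -----
  00011  (3)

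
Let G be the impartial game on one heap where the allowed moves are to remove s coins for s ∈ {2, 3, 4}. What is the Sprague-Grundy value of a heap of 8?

1

Build the Grundy sequence with g(k) = mex{g(k−s) : s ∈ {2, 3, 4}, s ≤ k}:
k:     0  1  2  3  4  5  6  7  8
g(k):  0  0  1  1  2  2  0  0  1
So g(8) = 1.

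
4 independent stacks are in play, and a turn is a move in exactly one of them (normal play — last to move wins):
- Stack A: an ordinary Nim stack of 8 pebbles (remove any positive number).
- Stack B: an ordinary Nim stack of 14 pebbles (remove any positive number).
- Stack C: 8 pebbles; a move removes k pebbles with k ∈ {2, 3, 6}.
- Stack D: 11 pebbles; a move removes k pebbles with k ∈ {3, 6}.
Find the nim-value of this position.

Stack A is a plain Nim stack of size 8, so its Grundy value is 8.
Stack B is a plain Nim stack of size 14, so its Grundy value is 14.
For stack C, compute g(0), g(1), … with moves {2, 3, 6}:
g(0) = mex{} = 0
g(1) = mex{} = 0
g(2) = mex{0} = 1
g(3) = mex{0} = 1
g(4) = mex{0,1} = 2
g(5) = mex{1} = 0
g(6) = mex{0,1,2} = 3
g(7) = mex{0,2} = 1
g(8) = mex{0,1,3} = 2
So g(8) = 2.
Build the Grundy sequence for stack D with g(k) = mex{g(k−s) : s ∈ {3, 6}, s ≤ k}:
k:     0  1  2  3  4  5  6  7  8  9 10 11
g(k):  0  0  0  1  1  1  2  2  2  0  0  0
So g(11) = 0.
By the Sprague-Grundy theorem, the Grundy value of a sum of independent games is the XOR of the component values.
Combined value = 8 ⊕ 14 ⊕ 2 ⊕ 0 = 4.

4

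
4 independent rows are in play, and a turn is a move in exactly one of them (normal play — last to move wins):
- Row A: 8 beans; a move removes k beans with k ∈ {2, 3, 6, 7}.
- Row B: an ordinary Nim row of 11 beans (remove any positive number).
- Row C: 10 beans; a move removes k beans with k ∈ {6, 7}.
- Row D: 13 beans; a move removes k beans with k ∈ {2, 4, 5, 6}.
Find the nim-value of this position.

Build the Grundy sequence for row A with g(k) = mex{g(k−s) : s ∈ {2, 3, 6, 7}, s ≤ k}:
k:     0  1  2  3  4  5  6  7  8
g(k):  0  0  1  1  2  0  3  1  2
So g(8) = 2.
Row B is a plain Nim row of size 11, so its Grundy value is 11.
Grundy values for row C (subtraction set {6, 7}):
g(0) = mex{} = 0
g(1) = mex{} = 0
g(2) = mex{} = 0
g(3) = mex{} = 0
g(4) = mex{} = 0
g(5) = mex{} = 0
g(6) = mex{0} = 1
g(7) = mex{0} = 1
g(8) = mex{0} = 1
g(9) = mex{0} = 1
g(10) = mex{0} = 1
So g(10) = 1.
Build the Grundy sequence for row D with g(k) = mex{g(k−s) : s ∈ {2, 4, 5, 6}, s ≤ k}:
g(0) = mex{} = 0
g(1) = mex{} = 0
g(2) = mex{0} = 1
g(3) = mex{0} = 1
g(4) = mex{0,1} = 2
g(5) = mex{0,1} = 2
g(6) = mex{0,1,2} = 3
g(7) = mex{0,1,2} = 3
g(8) = mex{1,2,3} = 0
g(9) = mex{1,2,3} = 0
g(10) = mex{0,2,3} = 1
g(11) = mex{0,2,3} = 1
g(12) = mex{0,1,3} = 2
g(13) = mex{0,1,3} = 2
So g(13) = 2.
By the Sprague-Grundy theorem, the Grundy value of a sum of independent games is the XOR of the component values.
Combined value = 2 ⊕ 11 ⊕ 1 ⊕ 2 = 10.

10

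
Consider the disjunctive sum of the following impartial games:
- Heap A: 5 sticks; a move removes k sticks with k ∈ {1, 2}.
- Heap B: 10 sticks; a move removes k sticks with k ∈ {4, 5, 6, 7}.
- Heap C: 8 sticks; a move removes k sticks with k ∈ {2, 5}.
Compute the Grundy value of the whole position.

0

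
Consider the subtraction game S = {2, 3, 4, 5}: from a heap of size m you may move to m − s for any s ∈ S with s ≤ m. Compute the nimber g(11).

Grundy values for subtraction set {2, 3, 4, 5}:
k:     0  1  2  3  4  5  6  7  8  9 10 11
g(k):  0  0  1  1  2  2  3  0  0  1  1  2
So g(11) = 2.

2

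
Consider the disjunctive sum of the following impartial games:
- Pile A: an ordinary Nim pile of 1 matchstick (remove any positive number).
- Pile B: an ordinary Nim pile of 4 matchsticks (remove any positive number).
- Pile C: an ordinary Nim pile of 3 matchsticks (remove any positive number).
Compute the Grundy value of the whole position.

Pile A is a plain Nim pile of size 1, so its Grundy value is 1.
Pile B is a plain Nim pile of size 4, so its Grundy value is 4.
Pile C is a plain Nim pile of size 3, so its Grundy value is 3.
By the Sprague-Grundy theorem, the Grundy value of a sum of independent games is the XOR of the component values.
Combined value = 1 XOR 4 XOR 3 = 6.

6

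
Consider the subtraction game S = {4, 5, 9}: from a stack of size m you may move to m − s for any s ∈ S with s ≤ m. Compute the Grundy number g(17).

1

Compute g(0), g(1), … for moves {4, 5, 9}:
k:     0  1  2  3  4  5  6  7  8  9 10 11 12 13 14 15 16 17
g(k):  0  0  0  0  1  1  1  1  2  2  2  2  3  0  0  0  0  1
So g(17) = 1.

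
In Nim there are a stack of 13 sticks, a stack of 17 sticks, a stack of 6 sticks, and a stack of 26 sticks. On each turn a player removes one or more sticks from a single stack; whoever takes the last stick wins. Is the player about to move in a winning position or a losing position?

Compute the nim-sum pairwise:
13 ⊕ 17 = 28
28 ⊕ 6 = 26
26 ⊕ 26 = 0
The nim-sum is 0, so this is a P-position: the player to move is in a losing position under optimal play.

Losing position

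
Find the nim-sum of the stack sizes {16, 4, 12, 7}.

31

Compute the nim-sum pairwise:
16 ⊕ 4 = 20
20 ⊕ 12 = 24
24 ⊕ 7 = 31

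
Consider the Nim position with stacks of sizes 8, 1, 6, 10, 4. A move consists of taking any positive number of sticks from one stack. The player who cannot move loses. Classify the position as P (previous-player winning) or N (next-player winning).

N-position

Compute the nim-sum pairwise:
8 XOR 1 = 9
9 XOR 6 = 15
15 XOR 10 = 5
5 XOR 4 = 1
The nim-sum is 1 ≠ 0, so this is an N-position: the player to move can win.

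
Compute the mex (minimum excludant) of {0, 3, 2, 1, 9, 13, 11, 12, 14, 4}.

5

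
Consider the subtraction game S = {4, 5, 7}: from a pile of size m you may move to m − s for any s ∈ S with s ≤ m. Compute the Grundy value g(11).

0

Build the Grundy sequence with g(k) = mex{g(k−s) : s ∈ {4, 5, 7}, s ≤ k}:
g(0) = mex{} = 0
g(1) = mex{} = 0
g(2) = mex{} = 0
g(3) = mex{} = 0
g(4) = mex{0} = 1
g(5) = mex{0} = 1
g(6) = mex{0} = 1
g(7) = mex{0} = 1
g(8) = mex{0,1} = 2
g(9) = mex{0,1} = 2
g(10) = mex{0,1} = 2
g(11) = mex{1} = 0
So g(11) = 0.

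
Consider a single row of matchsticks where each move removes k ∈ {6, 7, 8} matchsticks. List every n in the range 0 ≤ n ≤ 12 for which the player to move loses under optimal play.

0, 1, 2, 3, 4, 5

Grundy values for subtraction set {6, 7, 8}:
k:     0  1  2  3  4  5  6  7  8  9 10 11 12
g(k):  0  0  0  0  0  0  1  1  1  1  1  1  2
The P-positions (g = 0) in 0..12 are 0, 1, 2, 3, 4, 5.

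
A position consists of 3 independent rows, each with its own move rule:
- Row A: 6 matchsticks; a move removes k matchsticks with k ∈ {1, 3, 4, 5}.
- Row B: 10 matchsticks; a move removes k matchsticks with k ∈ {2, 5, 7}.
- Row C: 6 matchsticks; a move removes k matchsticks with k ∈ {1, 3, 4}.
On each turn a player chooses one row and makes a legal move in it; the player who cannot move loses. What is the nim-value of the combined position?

0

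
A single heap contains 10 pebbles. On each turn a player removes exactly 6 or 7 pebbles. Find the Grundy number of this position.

1

Compute g(0), g(1), … for moves {6, 7}:
g(0) = mex{} = 0
g(1) = mex{} = 0
g(2) = mex{} = 0
g(3) = mex{} = 0
g(4) = mex{} = 0
g(5) = mex{} = 0
g(6) = mex{0} = 1
g(7) = mex{0} = 1
g(8) = mex{0} = 1
g(9) = mex{0} = 1
g(10) = mex{0} = 1
So g(10) = 1.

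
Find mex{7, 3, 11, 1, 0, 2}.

4

The values 0, 1, 2, 3 are all present; 4 is the first non-negative integer missing from the set.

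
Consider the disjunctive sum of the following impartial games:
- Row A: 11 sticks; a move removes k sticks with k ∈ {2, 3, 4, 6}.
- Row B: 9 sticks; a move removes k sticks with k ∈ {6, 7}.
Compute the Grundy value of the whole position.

0

For row A, compute g(0), g(1), … with moves {2, 3, 4, 6}:
g(0) = mex{} = 0
g(1) = mex{} = 0
g(2) = mex{0} = 1
g(3) = mex{0} = 1
g(4) = mex{0,1} = 2
g(5) = mex{0,1} = 2
g(6) = mex{0,1,2} = 3
g(7) = mex{0,1,2} = 3
g(8) = mex{1,2,3} = 0
g(9) = mex{1,2,3} = 0
g(10) = mex{0,2,3} = 1
g(11) = mex{0,2,3} = 1
So g(11) = 1.
Build the Grundy sequence for row B with g(k) = mex{g(k−s) : s ∈ {6, 7}, s ≤ k}:
g(0) = mex{} = 0
g(1) = mex{} = 0
g(2) = mex{} = 0
g(3) = mex{} = 0
g(4) = mex{} = 0
g(5) = mex{} = 0
g(6) = mex{0} = 1
g(7) = mex{0} = 1
g(8) = mex{0} = 1
g(9) = mex{0} = 1
So g(9) = 1.
The value of a disjunctive sum is the nim-sum of the parts.
Combined value = 1 ⊕ 1 = 0.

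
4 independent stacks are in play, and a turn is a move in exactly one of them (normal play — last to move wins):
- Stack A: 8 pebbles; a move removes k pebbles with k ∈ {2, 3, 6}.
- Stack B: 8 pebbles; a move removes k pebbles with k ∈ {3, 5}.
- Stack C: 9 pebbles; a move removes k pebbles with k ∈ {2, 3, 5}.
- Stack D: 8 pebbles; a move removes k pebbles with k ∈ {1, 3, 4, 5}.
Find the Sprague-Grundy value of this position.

3

For stack A, compute g(0), g(1), … with moves {2, 3, 6}:
g(0) = mex{} = 0
g(1) = mex{} = 0
g(2) = mex{0} = 1
g(3) = mex{0} = 1
g(4) = mex{0,1} = 2
g(5) = mex{1} = 0
g(6) = mex{0,1,2} = 3
g(7) = mex{0,2} = 1
g(8) = mex{0,1,3} = 2
So g(8) = 2.
Grundy values for stack B (subtraction set {3, 5}):
g(0) = mex{} = 0
g(1) = mex{} = 0
g(2) = mex{} = 0
g(3) = mex{0} = 1
g(4) = mex{0} = 1
g(5) = mex{0} = 1
g(6) = mex{0,1} = 2
g(7) = mex{0,1} = 2
g(8) = mex{1} = 0
So g(8) = 0.
Build the Grundy sequence for stack C with g(k) = mex{g(k−s) : s ∈ {2, 3, 5}, s ≤ k}:
g(0) = mex{} = 0
g(1) = mex{} = 0
g(2) = mex{0} = 1
g(3) = mex{0} = 1
g(4) = mex{0,1} = 2
g(5) = mex{0,1} = 2
g(6) = mex{0,1,2} = 3
g(7) = mex{1,2} = 0
g(8) = mex{1,2,3} = 0
g(9) = mex{0,2,3} = 1
So g(9) = 1.
Grundy values for stack D (subtraction set {1, 3, 4, 5}):
k:     0  1  2  3  4  5  6  7  8
g(k):  0  1  0  1  2  3  2  3  0
So g(8) = 0.
The value of a disjunctive sum is the nim-sum of the parts.
Combined value = 2 ⊕ 0 ⊕ 1 ⊕ 0 = 3.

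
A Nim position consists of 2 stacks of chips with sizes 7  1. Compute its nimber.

Nim-sum: 7 ^ 1 = 6.

6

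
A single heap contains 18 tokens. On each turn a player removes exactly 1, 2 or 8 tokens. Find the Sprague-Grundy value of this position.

0

Compute g(0), g(1), … for moves {1, 2, 8}:
k:     0  1  2  3  4  5  6  7  8  9 10 11 12 13 14 15 16 17 18
g(k):  0  1  2  0  1  2  0  1  2  0  1  2  0  1  2  0  1  2  0
So g(18) = 0.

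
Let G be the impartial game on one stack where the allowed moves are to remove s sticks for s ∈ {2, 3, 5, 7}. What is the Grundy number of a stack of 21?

Build the Grundy sequence with g(k) = mex{g(k−s) : s ∈ {2, 3, 5, 7}, s ≤ k}:
k:     0  1  2  3  4  5  6  7  8  9 10 11 12 13 14 15 16 17 18 19 20 21
g(k):  0  0  1  1  2  2  3  3  4  0  0  1  1  2  2  3  3  4  0  0  1  1
So g(21) = 1.

1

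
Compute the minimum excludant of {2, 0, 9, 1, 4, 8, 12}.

The values 0, 1, 2 are all present; 3 is the first non-negative integer missing from the set.

3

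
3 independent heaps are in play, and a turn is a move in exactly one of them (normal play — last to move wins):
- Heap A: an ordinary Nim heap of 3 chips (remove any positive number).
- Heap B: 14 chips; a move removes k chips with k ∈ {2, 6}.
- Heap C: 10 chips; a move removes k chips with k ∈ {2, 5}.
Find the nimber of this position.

3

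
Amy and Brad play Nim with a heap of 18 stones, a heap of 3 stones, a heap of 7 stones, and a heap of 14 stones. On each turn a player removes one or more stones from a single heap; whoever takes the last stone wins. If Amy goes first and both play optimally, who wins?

Amy wins

Compute the nim-sum pairwise:
18 ⊕ 3 = 17
17 ⊕ 7 = 22
22 ⊕ 14 = 24
The nim-sum is 24 ≠ 0, so this is an N-position: the player to move can win; Amy has a winning move.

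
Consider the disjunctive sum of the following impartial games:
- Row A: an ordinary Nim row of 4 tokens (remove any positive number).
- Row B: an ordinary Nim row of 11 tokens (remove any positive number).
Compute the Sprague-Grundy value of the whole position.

Row A is a plain Nim row of size 4, so its Grundy value is 4.
Row B is a plain Nim row of size 11, so its Grundy value is 11.
The value of a disjunctive sum is the nim-sum of the parts.
Combined value = 4 ⊕ 11 = 15.

15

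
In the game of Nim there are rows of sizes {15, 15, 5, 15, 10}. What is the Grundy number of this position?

In binary:
  1111  (15)
  1111  (15)
  0101  (5)
  1111  (15)
  1010  (10)
  ----
  0000  (0)

0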